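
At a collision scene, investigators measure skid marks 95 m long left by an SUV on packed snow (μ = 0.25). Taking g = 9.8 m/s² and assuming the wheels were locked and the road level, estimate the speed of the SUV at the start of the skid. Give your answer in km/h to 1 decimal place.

Deceleration a = μg = 0.25 × 9.8 = 2.450 m/s².
v = √(2a·d) = √(2 × 2.450 × 95) = √465.500 = 21.5754 m/s.
= 21.5754 × 3.6 = 77.671 km/h.

Initial speed ≈ 77.7 km/h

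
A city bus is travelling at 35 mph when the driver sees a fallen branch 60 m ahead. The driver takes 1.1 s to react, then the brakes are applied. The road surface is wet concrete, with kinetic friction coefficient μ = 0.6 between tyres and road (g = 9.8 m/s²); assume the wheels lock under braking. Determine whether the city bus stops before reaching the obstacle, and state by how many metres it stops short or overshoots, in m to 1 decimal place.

Yes — it stops 22.0 m short of the obstacle

35 mph × 0.44704 = 15.6464 m/s.
a = μg = 0.6 × 9.8 = 5.880 m/s².
Reaction distance = 15.6464 × 1.1 = 17.211 m.
Braking distance = v²/(2a) = 244.810 / 11.760 = 20.817 m.
Total stopping distance = 17.211 + 20.817 = 38.028 m, vs 60 m available — it stops with 60 − 38.028 = 21.972 m to spare.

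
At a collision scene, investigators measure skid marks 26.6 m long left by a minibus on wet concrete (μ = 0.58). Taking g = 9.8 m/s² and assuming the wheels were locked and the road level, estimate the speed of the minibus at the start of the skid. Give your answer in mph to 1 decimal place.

Initial speed ≈ 38.9 mph

Deceleration a = μg = 0.58 × 9.8 = 5.684 m/s².
v = √(2a·d) = √(2 × 5.684 × 26.6) = √302.389 = 17.3893 m/s.
= 17.3893 ÷ 0.44704 = 38.899 mph.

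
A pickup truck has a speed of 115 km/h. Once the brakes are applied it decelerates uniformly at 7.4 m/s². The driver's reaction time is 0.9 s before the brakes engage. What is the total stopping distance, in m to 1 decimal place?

Total stopping distance ≈ 97.7 m

115 km/h ÷ 3.6 = 31.9444 m/s.
Reaction distance = v·t_r = 31.9444 × 0.9 = 28.750 m.
Braking distance = v²/(2a) = 31.9444² / (2 × 7.400) = 1020.445 / 14.800 = 68.949 m.
Total = 28.750 + 68.949 = 97.699 m.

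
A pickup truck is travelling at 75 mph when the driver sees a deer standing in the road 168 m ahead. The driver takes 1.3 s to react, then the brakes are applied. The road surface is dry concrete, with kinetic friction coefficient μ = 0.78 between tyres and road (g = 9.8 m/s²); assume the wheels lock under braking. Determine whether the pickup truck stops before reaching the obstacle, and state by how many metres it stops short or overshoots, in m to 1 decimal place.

Yes — it stops 50.9 m short of the obstacle

75 mph × 0.44704 = 33.5280 m/s.
a = μg = 0.78 × 9.8 = 7.644 m/s².
Reaction distance = 33.5280 × 1.3 = 43.586 m.
Braking distance = v²/(2a) = 1124.127 / 15.288 = 73.530 m.
Total stopping distance = 43.586 + 73.530 = 117.116 m, vs 168 m available — it stops with 168 − 117.116 = 50.884 m to spare.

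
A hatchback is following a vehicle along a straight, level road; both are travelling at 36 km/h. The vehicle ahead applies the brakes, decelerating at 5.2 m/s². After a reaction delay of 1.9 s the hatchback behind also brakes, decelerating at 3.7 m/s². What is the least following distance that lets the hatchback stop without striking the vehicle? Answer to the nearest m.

36 km/h ÷ 3.6 = 10.0000 m/s.
Leader travels v²/(2a_L) = 100.000 / 10.400 = 9.615 m before stopping.
Follower covers v·t_r = 10.0000 × 1.9 = 19.000 m while reacting, then v²/(2a_F) = 100.000 / 7.400 = 13.514 m while braking, for a total of 19.000 + 13.514 = 32.514 m.
Since a_F ≤ a_L and the follower starts braking later, the follower is never slower than the leader, so the closest approach is when both have stopped.
Minimum gap = 32.514 − 9.615 = 22.899 m.

Minimum gap ≈ 23 m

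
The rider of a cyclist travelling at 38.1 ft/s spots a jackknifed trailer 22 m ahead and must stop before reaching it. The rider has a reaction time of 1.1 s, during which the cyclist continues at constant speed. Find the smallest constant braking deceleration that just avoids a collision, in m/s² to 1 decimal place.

38.1 ft/s × 0.3048 = 11.6129 m/s.
Distance covered during reaction = 11.6129 × 1.1 = 12.774 m.
Distance available for braking: 22 − 12.774 = 9.226 m.
v² = 2a·d ⇒ a = v²/(2d) = 11.6129² / (2 × 9.226) = 134.859 / 18.452 = 7.3086 m/s².

Required deceleration ≈ 7.3 m/s²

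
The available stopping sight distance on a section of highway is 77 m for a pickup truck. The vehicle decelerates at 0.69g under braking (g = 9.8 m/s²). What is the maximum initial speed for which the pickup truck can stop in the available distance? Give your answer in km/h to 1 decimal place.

Maximum speed ≈ 116.2 km/h

a = 0.69 × 9.8 = 6.762 m/s².
v²/(2a) = d ⇒ v = √(2 × 6.762 × 77) = √1041.35 = 32.2700 m/s.
32.2700 m/s × 3.6 = 116.172 km/h.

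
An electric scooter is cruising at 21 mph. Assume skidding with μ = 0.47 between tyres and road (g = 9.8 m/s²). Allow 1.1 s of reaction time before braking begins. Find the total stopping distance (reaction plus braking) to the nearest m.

Total stopping distance ≈ 20 m

21 mph × 0.44704 = 9.3878 m/s.
a = μg = 0.47 × 9.8 = 4.606 m/s².
Reaction distance = v·t_r = 9.3878 × 1.1 = 10.327 m.
Braking distance = v²/(2a) = 9.3878² / (2 × 4.606) = 88.131 / 9.212 = 9.567 m.
Total = 10.327 + 9.567 = 19.894 m.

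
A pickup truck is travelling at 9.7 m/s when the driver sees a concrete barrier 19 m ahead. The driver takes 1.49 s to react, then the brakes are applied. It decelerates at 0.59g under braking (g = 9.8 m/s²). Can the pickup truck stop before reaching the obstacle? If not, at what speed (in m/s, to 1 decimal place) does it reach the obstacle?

No — it strikes the obstacle at 6.4 m/s

a = 0.59 × 9.8 = 5.782 m/s².
Reaction distance = 9.7000 × 1.49 = 14.453 m.
Braking distance needed to stop: v²/(2a) = 94.090 / 11.564 = 8.136 m, so total needed = 14.453 + 8.136 = 22.589 m > 19 m — it cannot stop.
Distance remaining when braking begins: 19 − 14.453 = 4.547 m.
v² = v₀² − 2a·d = 94.090 − 2 × 5.782 × 4.547 = 41.508 m²/s².
v = √41.508 = 6.443 m/s.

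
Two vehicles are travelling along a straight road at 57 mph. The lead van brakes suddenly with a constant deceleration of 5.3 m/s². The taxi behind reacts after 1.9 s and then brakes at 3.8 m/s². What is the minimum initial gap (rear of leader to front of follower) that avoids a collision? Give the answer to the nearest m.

Minimum gap ≈ 73 m

57 mph × 0.44704 = 25.4813 m/s.
Leader travels v²/(2a_L) = 649.297 / 10.600 = 61.254 m before stopping.
Follower covers v·t_r = 25.4813 × 1.9 = 48.414 m while reacting, then v²/(2a_F) = 649.297 / 7.600 = 85.434 m while braking, for a total of 48.414 + 85.434 = 133.848 m.
Since a_F ≤ a_L and the follower starts braking later, the follower is never slower than the leader, so the closest approach is when both have stopped.
Minimum gap = 133.848 − 61.254 = 72.594 m.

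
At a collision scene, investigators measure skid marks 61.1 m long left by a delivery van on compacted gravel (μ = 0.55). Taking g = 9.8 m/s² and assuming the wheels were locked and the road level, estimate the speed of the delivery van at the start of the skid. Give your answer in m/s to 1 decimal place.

Deceleration a = μg = 0.55 × 9.8 = 5.390 m/s².
v = √(2a·d) = √(2 × 5.390 × 61.1) = √658.658 = 25.6643 m/s.

Initial speed ≈ 25.7 m/s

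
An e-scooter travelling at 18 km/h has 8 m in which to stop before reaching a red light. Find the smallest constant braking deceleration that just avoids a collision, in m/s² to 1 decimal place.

18 km/h ÷ 3.6 = 5.0000 m/s.
v² = 2a·d ⇒ a = v²/(2d) = 5.0000² / (2 × 8.000) = 25.000 / 16.000 = 1.5625 m/s².

Required deceleration ≈ 1.6 m/s²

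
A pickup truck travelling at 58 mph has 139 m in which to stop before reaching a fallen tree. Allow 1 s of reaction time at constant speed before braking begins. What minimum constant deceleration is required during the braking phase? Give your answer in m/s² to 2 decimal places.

58 mph × 0.44704 = 25.9283 m/s.
Distance covered during reaction = 25.9283 × 1 = 25.928 m.
Distance available for braking: 139 − 25.928 = 113.072 m.
v² = 2a·d ⇒ a = v²/(2d) = 25.9283² / (2 × 113.072) = 672.277 / 226.144 = 2.9728 m/s².

Required deceleration ≈ 2.97 m/s²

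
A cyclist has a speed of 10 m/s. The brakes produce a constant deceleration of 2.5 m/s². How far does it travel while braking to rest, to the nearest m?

Braking distance = v²/(2a) = 10.0000² / (2 × 2.500) = 100.000 / 5.000 = 20.000 m.

Braking distance ≈ 20 m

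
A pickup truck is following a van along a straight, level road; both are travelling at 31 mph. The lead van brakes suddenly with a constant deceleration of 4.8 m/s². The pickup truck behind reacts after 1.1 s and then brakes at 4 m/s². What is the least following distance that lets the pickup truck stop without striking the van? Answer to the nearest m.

31 mph × 0.44704 = 13.8582 m/s.
Leader travels v²/(2a_L) = 192.050 / 9.600 = 20.005 m before stopping.
Follower covers v·t_r = 13.8582 × 1.1 = 15.244 m while reacting, then v²/(2a_F) = 192.050 / 8.000 = 24.006 m while braking, for a total of 15.244 + 24.006 = 39.250 m.
Since a_F ≤ a_L and the follower starts braking later, the follower is never slower than the leader, so the closest approach is when both have stopped.
Minimum gap = 39.250 − 20.005 = 19.245 m.

Minimum gap ≈ 19 m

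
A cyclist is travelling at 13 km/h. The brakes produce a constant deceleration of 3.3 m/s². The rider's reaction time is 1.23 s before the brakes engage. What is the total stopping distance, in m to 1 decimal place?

13 km/h ÷ 3.6 = 3.6111 m/s.
Reaction distance = v·t_r = 3.6111 × 1.23 = 4.442 m.
Braking distance = v²/(2a) = 3.6111² / (2 × 3.300) = 13.040 / 6.600 = 1.976 m.
Total = 4.442 + 1.976 = 6.418 m.

Total stopping distance ≈ 6.4 m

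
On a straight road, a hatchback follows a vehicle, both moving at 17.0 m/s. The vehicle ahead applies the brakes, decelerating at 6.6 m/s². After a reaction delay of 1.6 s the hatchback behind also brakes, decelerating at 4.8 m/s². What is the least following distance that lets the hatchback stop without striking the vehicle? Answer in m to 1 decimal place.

Leader travels v²/(2a_L) = 289.000 / 13.200 = 21.894 m before stopping.
Follower covers v·t_r = 17.0000 × 1.6 = 27.200 m while reacting, then v²/(2a_F) = 289.000 / 9.600 = 30.104 m while braking, for a total of 27.200 + 30.104 = 57.304 m.
Since a_F ≤ a_L and the follower starts braking later, the follower is never slower than the leader, so the closest approach is when both have stopped.
Minimum gap = 57.304 − 21.894 = 35.410 m.

Minimum gap ≈ 35.4 m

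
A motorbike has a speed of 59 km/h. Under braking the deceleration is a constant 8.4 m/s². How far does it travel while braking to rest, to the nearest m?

Braking distance ≈ 16 m

59 km/h ÷ 3.6 = 16.3889 m/s.
Braking distance = v²/(2a) = 16.3889² / (2 × 8.400) = 268.596 / 16.800 = 15.988 m.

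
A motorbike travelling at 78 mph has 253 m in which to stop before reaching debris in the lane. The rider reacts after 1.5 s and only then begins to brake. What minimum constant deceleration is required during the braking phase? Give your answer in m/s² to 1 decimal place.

78 mph × 0.44704 = 34.8691 m/s.
Distance covered during reaction = 34.8691 × 1.5 = 52.304 m.
Distance available for braking: 253 − 52.304 = 200.696 m.
v² = 2a·d ⇒ a = v²/(2d) = 34.8691² / (2 × 200.696) = 1215.854 / 401.392 = 3.0291 m/s².

Required deceleration ≈ 3.0 m/s²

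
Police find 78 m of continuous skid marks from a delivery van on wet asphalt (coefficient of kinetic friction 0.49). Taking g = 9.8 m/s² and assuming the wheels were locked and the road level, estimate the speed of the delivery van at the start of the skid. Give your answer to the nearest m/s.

Initial speed ≈ 27 m/s

Deceleration a = μg = 0.49 × 9.8 = 4.802 m/s².
v = √(2a·d) = √(2 × 4.802 × 78) = √749.112 = 27.3699 m/s.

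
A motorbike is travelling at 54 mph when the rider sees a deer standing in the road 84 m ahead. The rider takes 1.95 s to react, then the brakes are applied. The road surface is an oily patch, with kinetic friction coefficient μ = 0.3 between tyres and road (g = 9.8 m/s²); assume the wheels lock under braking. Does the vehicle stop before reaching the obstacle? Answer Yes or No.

54 mph × 0.44704 = 24.1402 m/s.
a = μg = 0.3 × 9.8 = 2.940 m/s².
Reaction distance = 24.1402 × 1.95 = 47.073 m.
Braking distance = v²/(2a) = 582.749 / 5.880 = 99.107 m.
Total stopping distance = 47.073 + 99.107 = 146.180 m, vs 84 m available — it cannot stop in time and overshoots by 146.180 − 84 = 62.180 m.

No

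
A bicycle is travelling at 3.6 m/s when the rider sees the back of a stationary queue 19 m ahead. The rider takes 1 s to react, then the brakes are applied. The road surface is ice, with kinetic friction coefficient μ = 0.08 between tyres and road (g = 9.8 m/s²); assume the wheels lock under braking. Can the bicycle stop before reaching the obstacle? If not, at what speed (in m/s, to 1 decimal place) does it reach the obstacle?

Yes — it stops about 7.1 m short of the obstacle, so it never reaches it

a = μg = 0.08 × 9.8 = 0.784 m/s².
Reaction distance = 3.6000 × 1 = 3.600 m.
Braking distance = v²/(2a) = 12.960 / 1.568 = 8.265 m.
Total stopping distance = 3.600 + 8.265 = 11.865 m, vs 19 m available — it stops with 19 − 11.865 = 7.135 m to spare.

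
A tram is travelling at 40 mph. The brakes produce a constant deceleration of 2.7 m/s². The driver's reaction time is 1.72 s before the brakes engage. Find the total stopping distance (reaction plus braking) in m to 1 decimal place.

40 mph × 0.44704 = 17.8816 m/s.
Reaction distance = v·t_r = 17.8816 × 1.72 = 30.756 m.
Braking distance = v²/(2a) = 17.8816² / (2 × 2.700) = 319.752 / 5.400 = 59.213 m.
Total = 30.756 + 59.213 = 89.969 m.

Total stopping distance ≈ 90.0 m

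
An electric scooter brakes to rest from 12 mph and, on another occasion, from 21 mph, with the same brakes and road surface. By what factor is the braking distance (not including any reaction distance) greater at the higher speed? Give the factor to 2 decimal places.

Factor ≈ 3.06

Braking distance d = v²/(2a), so with a fixed, d ∝ v².
Factor = (21/12)² = 1.7500² = 3.0625.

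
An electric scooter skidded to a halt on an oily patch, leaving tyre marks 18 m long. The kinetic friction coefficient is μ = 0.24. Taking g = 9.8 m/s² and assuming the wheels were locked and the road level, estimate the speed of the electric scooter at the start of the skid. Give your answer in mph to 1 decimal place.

Initial speed ≈ 20.6 mph

Deceleration a = μg = 0.24 × 9.8 = 2.352 m/s².
v = √(2a·d) = √(2 × 2.352 × 18) = √84.672 = 9.2017 m/s.
= 9.2017 ÷ 0.44704 = 20.584 mph.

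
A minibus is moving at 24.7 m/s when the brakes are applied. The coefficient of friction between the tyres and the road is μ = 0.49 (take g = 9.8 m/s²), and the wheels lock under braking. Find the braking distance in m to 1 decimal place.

a = μg = 0.49 × 9.8 = 4.802 m/s².
Braking distance = v²/(2a) = 24.7000² / (2 × 4.802) = 610.090 / 9.604 = 63.525 m.

Braking distance ≈ 63.5 m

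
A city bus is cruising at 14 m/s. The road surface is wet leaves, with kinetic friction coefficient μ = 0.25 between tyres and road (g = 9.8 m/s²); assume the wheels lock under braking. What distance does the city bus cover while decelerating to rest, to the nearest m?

Braking distance ≈ 40 m

a = μg = 0.25 × 9.8 = 2.450 m/s².
Braking distance = v²/(2a) = 14.0000² / (2 × 2.450) = 196.000 / 4.900 = 40.000 m.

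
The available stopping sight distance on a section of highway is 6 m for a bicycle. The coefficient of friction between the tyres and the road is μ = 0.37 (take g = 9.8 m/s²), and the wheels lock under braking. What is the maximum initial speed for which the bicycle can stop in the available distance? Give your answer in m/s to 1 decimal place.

Maximum speed ≈ 6.6 m/s

a = μg = 0.37 × 9.8 = 3.626 m/s².
v²/(2a) = d ⇒ v = √(2 × 3.626 × 6) = √43.51 = 6.5962 m/s.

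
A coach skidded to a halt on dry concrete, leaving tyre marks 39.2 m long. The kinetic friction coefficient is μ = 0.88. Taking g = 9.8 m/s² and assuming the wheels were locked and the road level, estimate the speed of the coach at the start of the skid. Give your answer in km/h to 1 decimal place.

Deceleration a = μg = 0.88 × 9.8 = 8.624 m/s².
v = √(2a·d) = √(2 × 8.624 × 39.2) = √676.122 = 26.0023 m/s.
= 26.0023 × 3.6 = 93.608 km/h.

Initial speed ≈ 93.6 km/h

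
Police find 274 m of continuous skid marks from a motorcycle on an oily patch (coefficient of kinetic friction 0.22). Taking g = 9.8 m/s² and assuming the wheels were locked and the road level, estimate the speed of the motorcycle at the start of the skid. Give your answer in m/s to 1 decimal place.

Initial speed ≈ 34.4 m/s

Deceleration a = μg = 0.22 × 9.8 = 2.156 m/s².
v = √(2a·d) = √(2 × 2.156 × 274) = √1181.488 = 34.3728 m/s.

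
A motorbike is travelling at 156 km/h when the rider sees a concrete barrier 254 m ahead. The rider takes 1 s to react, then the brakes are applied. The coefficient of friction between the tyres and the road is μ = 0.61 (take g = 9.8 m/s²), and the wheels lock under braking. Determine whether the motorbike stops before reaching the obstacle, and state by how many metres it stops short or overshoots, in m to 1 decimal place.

Yes — it stops 53.6 m short of the obstacle

156 km/h ÷ 3.6 = 43.3333 m/s.
a = μg = 0.61 × 9.8 = 5.978 m/s².
Reaction distance = 43.3333 × 1 = 43.333 m.
Braking distance = v²/(2a) = 1877.775 / 11.956 = 157.057 m.
Total stopping distance = 43.333 + 157.057 = 200.390 m, vs 254 m available — it stops with 254 − 200.390 = 53.610 m to spare.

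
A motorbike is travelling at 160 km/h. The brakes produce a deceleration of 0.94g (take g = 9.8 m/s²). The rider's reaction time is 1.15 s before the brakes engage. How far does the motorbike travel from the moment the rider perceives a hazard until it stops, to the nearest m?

Total stopping distance ≈ 158 m

160 km/h ÷ 3.6 = 44.4444 m/s.
a = 0.94 × 9.8 = 9.212 m/s².
Reaction distance = v·t_r = 44.4444 × 1.15 = 51.111 m.
Braking distance = v²/(2a) = 44.4444² / (2 × 9.212) = 1975.305 / 18.424 = 107.214 m.
Total = 51.111 + 107.214 = 158.325 m.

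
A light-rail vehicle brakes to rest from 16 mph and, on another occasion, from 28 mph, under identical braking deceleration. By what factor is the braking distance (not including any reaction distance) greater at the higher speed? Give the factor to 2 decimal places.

Factor ≈ 3.06

Braking distance d = v²/(2a), so with a fixed, d ∝ v².
Factor = (28/16)² = 1.7500² = 3.0625.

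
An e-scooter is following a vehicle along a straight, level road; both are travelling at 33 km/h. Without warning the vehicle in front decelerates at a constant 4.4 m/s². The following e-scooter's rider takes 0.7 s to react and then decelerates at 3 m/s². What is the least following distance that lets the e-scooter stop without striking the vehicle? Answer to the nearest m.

33 km/h ÷ 3.6 = 9.1667 m/s.
Leader travels v²/(2a_L) = 84.028 / 8.800 = 9.549 m before stopping.
Follower covers v·t_r = 9.1667 × 0.7 = 6.417 m while reacting, then v²/(2a_F) = 84.028 / 6.000 = 14.005 m while braking, for a total of 6.417 + 14.005 = 20.422 m.
Since a_F ≤ a_L and the follower starts braking later, the follower is never slower than the leader, so the closest approach is when both have stopped.
Minimum gap = 20.422 − 9.549 = 10.873 m.

Minimum gap ≈ 11 m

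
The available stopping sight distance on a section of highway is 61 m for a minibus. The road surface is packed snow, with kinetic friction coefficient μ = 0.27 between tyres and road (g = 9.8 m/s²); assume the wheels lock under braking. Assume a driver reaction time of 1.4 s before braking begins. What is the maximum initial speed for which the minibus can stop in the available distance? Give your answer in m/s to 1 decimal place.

Maximum speed ≈ 14.6 m/s

a = μg = 0.27 × 9.8 = 2.646 m/s².
Stopping distance: v·t_r + v²/(2a) = 61 with t_r = 1.4 s and a = 2.646 m/s².
So v² + 7.409 v − 322.81 = 0.
Positive root: v = −a·t_r + √((a·t_r)² + 2a·d) = −3.704 + √(13.720 + 322.81) = 14.6408 m/s.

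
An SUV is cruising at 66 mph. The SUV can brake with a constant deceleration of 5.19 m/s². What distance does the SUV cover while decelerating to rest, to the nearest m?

66 mph × 0.44704 = 29.5046 m/s.
Braking distance = v²/(2a) = 29.5046² / (2 × 5.190) = 870.521 / 10.380 = 83.865 m.

Braking distance ≈ 84 m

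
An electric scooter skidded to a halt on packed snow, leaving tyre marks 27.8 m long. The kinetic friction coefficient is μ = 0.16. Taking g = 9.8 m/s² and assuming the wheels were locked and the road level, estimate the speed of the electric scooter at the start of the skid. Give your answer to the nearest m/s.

Initial speed ≈ 9 m/s

Deceleration a = μg = 0.16 × 9.8 = 1.568 m/s².
v = √(2a·d) = √(2 × 1.568 × 27.8) = √87.181 = 9.3371 m/s.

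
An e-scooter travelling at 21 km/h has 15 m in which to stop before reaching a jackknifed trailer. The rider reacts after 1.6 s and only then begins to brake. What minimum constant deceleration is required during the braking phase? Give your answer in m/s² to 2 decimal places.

Required deceleration ≈ 3.00 m/s²

21 km/h ÷ 3.6 = 5.8333 m/s.
Distance covered during reaction = 5.8333 × 1.6 = 9.333 m.
Distance available for braking: 15 − 9.333 = 5.667 m.
v² = 2a·d ⇒ a = v²/(2d) = 5.8333² / (2 × 5.667) = 34.027 / 11.334 = 3.0022 m/s².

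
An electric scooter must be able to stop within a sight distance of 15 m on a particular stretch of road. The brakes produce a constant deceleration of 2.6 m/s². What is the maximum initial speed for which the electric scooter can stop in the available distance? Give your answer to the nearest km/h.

Maximum speed ≈ 32 km/h

v²/(2a) = d ⇒ v = √(2 × 2.600 × 15) = √78.00 = 8.8318 m/s.
8.8318 m/s × 3.6 = 31.794 km/h.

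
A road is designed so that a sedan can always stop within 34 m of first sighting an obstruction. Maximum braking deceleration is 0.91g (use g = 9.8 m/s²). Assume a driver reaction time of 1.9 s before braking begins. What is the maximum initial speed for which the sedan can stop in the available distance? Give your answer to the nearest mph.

Maximum speed ≈ 29 mph

a = 0.91 × 9.8 = 8.918 m/s².
Stopping distance: v·t_r + v²/(2a) = 34 with t_r = 1.9 s and a = 8.918 m/s².
So v² + 33.888 v − 606.42 = 0.
Positive root: v = −a·t_r + √((a·t_r)² + 2a·d) = −16.944 + √(287.099 + 606.42) = 12.9478 m/s.
12.9478 m/s ÷ 0.44704 = 28.963 mph.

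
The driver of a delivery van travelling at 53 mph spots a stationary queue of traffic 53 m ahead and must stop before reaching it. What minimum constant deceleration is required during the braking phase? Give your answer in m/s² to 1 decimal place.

53 mph × 0.44704 = 23.6931 m/s.
v² = 2a·d ⇒ a = v²/(2d) = 23.6931² / (2 × 53.000) = 561.363 / 106.000 = 5.2959 m/s².

Required deceleration ≈ 5.3 m/s²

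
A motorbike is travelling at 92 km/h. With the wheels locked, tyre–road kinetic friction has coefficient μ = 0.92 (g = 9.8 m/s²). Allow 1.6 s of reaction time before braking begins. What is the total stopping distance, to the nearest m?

Total stopping distance ≈ 77 m

92 km/h ÷ 3.6 = 25.5556 m/s.
a = μg = 0.92 × 9.8 = 9.016 m/s².
Reaction distance = v·t_r = 25.5556 × 1.6 = 40.889 m.
Braking distance = v²/(2a) = 25.5556² / (2 × 9.016) = 653.089 / 18.032 = 36.218 m.
Total = 40.889 + 36.218 = 77.107 m.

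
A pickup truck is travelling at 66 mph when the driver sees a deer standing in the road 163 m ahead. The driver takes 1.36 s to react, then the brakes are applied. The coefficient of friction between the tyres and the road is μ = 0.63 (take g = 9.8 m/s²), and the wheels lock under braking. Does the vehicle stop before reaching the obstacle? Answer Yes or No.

Yes

66 mph × 0.44704 = 29.5046 m/s.
a = μg = 0.63 × 9.8 = 6.174 m/s².
Reaction distance = 29.5046 × 1.36 = 40.126 m.
Braking distance = v²/(2a) = 870.521 / 12.348 = 70.499 m.
Total stopping distance = 40.126 + 70.499 = 110.625 m, vs 163 m available — it stops with 163 − 110.625 = 52.375 m to spare.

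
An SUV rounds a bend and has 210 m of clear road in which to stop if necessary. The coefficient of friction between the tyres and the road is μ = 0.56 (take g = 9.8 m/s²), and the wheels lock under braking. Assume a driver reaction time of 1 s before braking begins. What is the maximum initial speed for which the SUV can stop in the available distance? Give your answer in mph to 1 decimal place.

Maximum speed ≈ 95.8 mph

a = μg = 0.56 × 9.8 = 5.488 m/s².
Stopping distance: v·t_r + v²/(2a) = 210 with t_r = 1 s and a = 5.488 m/s².
So v² + 10.976 v − 2304.96 = 0.
Positive root: v = −a·t_r + √((a·t_r)² + 2a·d) = −5.488 + √(30.118 + 2304.96) = 42.8346 m/s.
42.8346 m/s ÷ 0.44704 = 95.818 mph.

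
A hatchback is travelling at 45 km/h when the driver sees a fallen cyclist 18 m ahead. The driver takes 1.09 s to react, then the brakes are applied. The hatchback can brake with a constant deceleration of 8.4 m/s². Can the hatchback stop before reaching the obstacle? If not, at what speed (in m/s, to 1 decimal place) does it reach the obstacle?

45 km/h ÷ 3.6 = 12.5000 m/s.
Reaction distance = 12.5000 × 1.09 = 13.625 m.
Braking distance needed to stop: v²/(2a) = 156.250 / 16.800 = 9.301 m, so total needed = 13.625 + 9.301 = 22.926 m > 18 m — it cannot stop.
Distance remaining when braking begins: 18 − 13.625 = 4.375 m.
v² = v₀² − 2a·d = 156.250 − 2 × 8.400 × 4.375 = 82.750 m²/s².
v = √82.750 = 9.097 m/s.

No — it strikes the obstacle at 9.1 m/s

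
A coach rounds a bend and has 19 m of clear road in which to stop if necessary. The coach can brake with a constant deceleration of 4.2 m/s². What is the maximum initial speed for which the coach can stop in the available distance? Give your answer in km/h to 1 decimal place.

Maximum speed ≈ 45.5 km/h

v²/(2a) = d ⇒ v = √(2 × 4.200 × 19) = √159.60 = 12.6333 m/s.
12.6333 m/s × 3.6 = 45.480 km/h.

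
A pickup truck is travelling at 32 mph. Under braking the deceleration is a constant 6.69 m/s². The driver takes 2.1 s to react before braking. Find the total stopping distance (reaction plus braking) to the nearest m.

Total stopping distance ≈ 45 m

32 mph × 0.44704 = 14.3053 m/s.
Reaction distance = v·t_r = 14.3053 × 2.1 = 30.041 m.
Braking distance = v²/(2a) = 14.3053² / (2 × 6.690) = 204.642 / 13.380 = 15.295 m.
Total = 30.041 + 15.295 = 45.336 m.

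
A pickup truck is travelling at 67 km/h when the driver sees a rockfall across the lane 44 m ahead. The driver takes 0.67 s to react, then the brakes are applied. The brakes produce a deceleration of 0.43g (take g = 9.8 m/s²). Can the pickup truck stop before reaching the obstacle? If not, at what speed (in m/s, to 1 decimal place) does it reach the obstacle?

67 km/h ÷ 3.6 = 18.6111 m/s.
a = 0.43 × 9.8 = 4.214 m/s².
Reaction distance = 18.6111 × 0.67 = 12.469 m.
Braking distance needed to stop: v²/(2a) = 346.373 / 8.428 = 41.098 m, so total needed = 12.469 + 41.098 = 53.567 m > 44 m — it cannot stop.
Distance remaining when braking begins: 44 − 12.469 = 31.531 m.
v² = v₀² − 2a·d = 346.373 − 2 × 4.214 × 31.531 = 80.630 m²/s².
v = √80.630 = 8.979 m/s.

No — it strikes the obstacle at 9.0 m/s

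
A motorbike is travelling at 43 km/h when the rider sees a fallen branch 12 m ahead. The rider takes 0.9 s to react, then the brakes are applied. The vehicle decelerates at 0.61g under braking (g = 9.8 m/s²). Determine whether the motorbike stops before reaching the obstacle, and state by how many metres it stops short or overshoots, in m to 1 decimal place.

43 km/h ÷ 3.6 = 11.9444 m/s.
a = 0.61 × 9.8 = 5.978 m/s².
Reaction distance = 11.9444 × 0.9 = 10.750 m.
Braking distance = v²/(2a) = 142.669 / 11.956 = 11.933 m.
Total stopping distance = 10.750 + 11.933 = 22.683 m, vs 12 m available — it cannot stop in time and overshoots by 22.683 − 12 = 10.683 m.

No — it overshoots by 10.7 m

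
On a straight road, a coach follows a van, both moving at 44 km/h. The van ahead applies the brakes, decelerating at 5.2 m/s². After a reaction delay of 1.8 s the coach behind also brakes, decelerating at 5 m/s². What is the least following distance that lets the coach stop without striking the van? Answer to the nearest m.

44 km/h ÷ 3.6 = 12.2222 m/s.
Leader travels v²/(2a_L) = 149.382 / 10.400 = 14.364 m before stopping.
Follower covers v·t_r = 12.2222 × 1.8 = 22.000 m while reacting, then v²/(2a_F) = 149.382 / 10.000 = 14.938 m while braking, for a total of 22.000 + 14.938 = 36.938 m.
Since a_F ≤ a_L and the follower starts braking later, the follower is never slower than the leader, so the closest approach is when both have stopped.
Minimum gap = 36.938 − 14.364 = 22.574 m.

Minimum gap ≈ 23 m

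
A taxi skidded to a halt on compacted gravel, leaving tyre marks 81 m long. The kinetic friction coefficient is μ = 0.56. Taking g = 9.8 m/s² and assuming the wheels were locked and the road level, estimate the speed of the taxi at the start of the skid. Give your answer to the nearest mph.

Initial speed ≈ 67 mph

Deceleration a = μg = 0.56 × 9.8 = 5.488 m/s².
v = √(2a·d) = √(2 × 5.488 × 81) = √889.056 = 29.8170 m/s.
= 29.8170 ÷ 0.44704 = 66.699 mph.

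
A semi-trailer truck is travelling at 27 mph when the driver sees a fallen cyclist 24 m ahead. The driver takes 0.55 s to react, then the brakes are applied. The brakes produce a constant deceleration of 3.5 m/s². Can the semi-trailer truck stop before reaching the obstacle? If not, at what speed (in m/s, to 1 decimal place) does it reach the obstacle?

27 mph × 0.44704 = 12.0701 m/s.
Reaction distance = 12.0701 × 0.55 = 6.639 m.
Braking distance needed to stop: v²/(2a) = 145.687 / 7.000 = 20.812 m, so total needed = 6.639 + 20.812 = 27.451 m > 24 m — it cannot stop.
Distance remaining when braking begins: 24 − 6.639 = 17.361 m.
v² = v₀² − 2a·d = 145.687 − 2 × 3.500 × 17.361 = 24.160 m²/s².
v = √24.160 = 4.915 m/s.

No — it strikes the obstacle at 4.9 m/s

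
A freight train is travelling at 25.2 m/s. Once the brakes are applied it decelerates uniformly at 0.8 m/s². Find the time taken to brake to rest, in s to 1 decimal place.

Braking time ≈ 31.5 s

Braking time = v/a = 25.2000 / 0.800 = 31.500 s.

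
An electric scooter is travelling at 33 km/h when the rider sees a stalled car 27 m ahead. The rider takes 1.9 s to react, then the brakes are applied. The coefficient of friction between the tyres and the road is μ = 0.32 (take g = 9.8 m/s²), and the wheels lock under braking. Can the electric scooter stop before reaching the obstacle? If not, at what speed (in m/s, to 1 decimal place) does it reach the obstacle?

No — it strikes the obstacle at 4.9 m/s

33 km/h ÷ 3.6 = 9.1667 m/s.
a = μg = 0.32 × 9.8 = 3.136 m/s².
Reaction distance = 9.1667 × 1.9 = 17.417 m.
Braking distance needed to stop: v²/(2a) = 84.028 / 6.272 = 13.397 m, so total needed = 17.417 + 13.397 = 30.814 m > 27 m — it cannot stop.
Distance remaining when braking begins: 27 − 17.417 = 9.583 m.
v² = v₀² − 2a·d = 84.028 − 2 × 3.136 × 9.583 = 23.923 m²/s².
v = √23.923 = 4.891 m/s.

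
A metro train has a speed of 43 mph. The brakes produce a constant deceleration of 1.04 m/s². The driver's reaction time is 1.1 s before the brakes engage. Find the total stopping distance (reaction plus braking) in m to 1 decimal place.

43 mph × 0.44704 = 19.2227 m/s.
Reaction distance = v·t_r = 19.2227 × 1.1 = 21.145 m.
Braking distance = v²/(2a) = 19.2227² / (2 × 1.040) = 369.512 / 2.080 = 177.650 m.
Total = 21.145 + 177.650 = 198.795 m.

Total stopping distance ≈ 198.8 m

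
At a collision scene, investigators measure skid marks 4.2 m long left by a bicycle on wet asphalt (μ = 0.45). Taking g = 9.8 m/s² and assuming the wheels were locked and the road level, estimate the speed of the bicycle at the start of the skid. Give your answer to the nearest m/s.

Deceleration a = μg = 0.45 × 9.8 = 4.410 m/s².
v = √(2a·d) = √(2 × 4.410 × 4.2) = √37.044 = 6.0864 m/s.

Initial speed ≈ 6 m/s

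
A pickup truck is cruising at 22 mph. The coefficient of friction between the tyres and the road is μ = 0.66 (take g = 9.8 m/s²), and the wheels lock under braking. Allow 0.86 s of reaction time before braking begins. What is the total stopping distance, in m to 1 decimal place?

22 mph × 0.44704 = 9.8349 m/s.
a = μg = 0.66 × 9.8 = 6.468 m/s².
Reaction distance = v·t_r = 9.8349 × 0.86 = 8.458 m.
Braking distance = v²/(2a) = 9.8349² / (2 × 6.468) = 96.725 / 12.936 = 7.477 m.
Total = 8.458 + 7.477 = 15.935 m.

Total stopping distance ≈ 15.9 m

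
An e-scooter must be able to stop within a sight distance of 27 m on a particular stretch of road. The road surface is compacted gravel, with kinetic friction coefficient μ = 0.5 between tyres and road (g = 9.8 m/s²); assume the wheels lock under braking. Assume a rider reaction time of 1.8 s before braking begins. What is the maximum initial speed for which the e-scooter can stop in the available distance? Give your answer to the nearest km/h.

a = μg = 0.5 × 9.8 = 4.900 m/s².
Stopping distance: v·t_r + v²/(2a) = 27 with t_r = 1.8 s and a = 4.900 m/s².
So v² + 17.640 v − 264.60 = 0.
Positive root: v = −a·t_r + √((a·t_r)² + 2a·d) = −8.820 + √(77.792 + 264.60) = 9.6838 m/s.
9.6838 m/s × 3.6 = 34.862 km/h.

Maximum speed ≈ 35 km/h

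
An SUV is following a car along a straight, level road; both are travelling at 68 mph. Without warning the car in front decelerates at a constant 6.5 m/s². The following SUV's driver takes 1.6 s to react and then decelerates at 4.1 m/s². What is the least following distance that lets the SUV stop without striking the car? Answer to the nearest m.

68 mph × 0.44704 = 30.3987 m/s.
Leader travels v²/(2a_L) = 924.081 / 13.000 = 71.083 m before stopping.
Follower covers v·t_r = 30.3987 × 1.6 = 48.638 m while reacting, then v²/(2a_F) = 924.081 / 8.200 = 112.693 m while braking, for a total of 48.638 + 112.693 = 161.331 m.
Since a_F ≤ a_L and the follower starts braking later, the follower is never slower than the leader, so the closest approach is when both have stopped.
Minimum gap = 161.331 − 71.083 = 90.248 m.

Minimum gap ≈ 90 m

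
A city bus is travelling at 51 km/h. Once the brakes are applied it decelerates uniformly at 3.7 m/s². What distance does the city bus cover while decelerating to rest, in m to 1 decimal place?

51 km/h ÷ 3.6 = 14.1667 m/s.
Braking distance = v²/(2a) = 14.1667² / (2 × 3.700) = 200.695 / 7.400 = 27.121 m.

Braking distance ≈ 27.1 m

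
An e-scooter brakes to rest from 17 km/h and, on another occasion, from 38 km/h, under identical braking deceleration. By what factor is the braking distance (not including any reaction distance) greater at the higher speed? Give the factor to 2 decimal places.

Braking distance d = v²/(2a), so with a fixed, d ∝ v².
Factor = (38/17)² = 2.2353² = 4.9966.

Factor ≈ 5.00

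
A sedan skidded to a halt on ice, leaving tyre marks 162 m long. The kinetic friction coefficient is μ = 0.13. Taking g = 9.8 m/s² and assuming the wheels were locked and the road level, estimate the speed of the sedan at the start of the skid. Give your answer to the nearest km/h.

Deceleration a = μg = 0.13 × 9.8 = 1.274 m/s².
v = √(2a·d) = √(2 × 1.274 × 162) = √412.776 = 20.3169 m/s.
= 20.3169 × 3.6 = 73.141 km/h.

Initial speed ≈ 73 km/h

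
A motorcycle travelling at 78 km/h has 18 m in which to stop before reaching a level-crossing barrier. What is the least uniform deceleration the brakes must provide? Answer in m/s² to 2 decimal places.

Required deceleration ≈ 13.04 m/s²

78 km/h ÷ 3.6 = 21.6667 m/s.
v² = 2a·d ⇒ a = v²/(2d) = 21.6667² / (2 × 18.000) = 469.446 / 36.000 = 13.0402 m/s².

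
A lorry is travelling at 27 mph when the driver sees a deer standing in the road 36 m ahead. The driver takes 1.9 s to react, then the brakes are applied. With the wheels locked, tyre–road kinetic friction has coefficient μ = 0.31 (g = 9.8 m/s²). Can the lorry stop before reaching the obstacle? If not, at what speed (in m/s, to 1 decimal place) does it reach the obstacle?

No — it strikes the obstacle at 8.1 m/s

27 mph × 0.44704 = 12.0701 m/s.
a = μg = 0.31 × 9.8 = 3.038 m/s².
Reaction distance = 12.0701 × 1.9 = 22.933 m.
Braking distance needed to stop: v²/(2a) = 145.687 / 6.076 = 23.977 m, so total needed = 22.933 + 23.977 = 46.910 m > 36 m — it cannot stop.
Distance remaining when braking begins: 36 − 22.933 = 13.067 m.
v² = v₀² − 2a·d = 145.687 − 2 × 3.038 × 13.067 = 66.292 m²/s².
v = √66.292 = 8.142 m/s.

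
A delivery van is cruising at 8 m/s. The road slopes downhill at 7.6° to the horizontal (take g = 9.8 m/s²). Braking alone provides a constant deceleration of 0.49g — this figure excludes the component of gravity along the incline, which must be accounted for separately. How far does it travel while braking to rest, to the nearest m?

Braking distance ≈ 9 m

a = 0.49 × 9.8 = 4.802 m/s².
Gravity along the downhill slope reduces the braking deceleration: a_eff = 4.802 − 9.8·sin 7.6° = 4.802 − 1.296 = 3.506 m/s².
Braking distance = v²/(2a) = 8.0000² / (2 × 3.506) = 64.000 / 7.012 = 9.127 m.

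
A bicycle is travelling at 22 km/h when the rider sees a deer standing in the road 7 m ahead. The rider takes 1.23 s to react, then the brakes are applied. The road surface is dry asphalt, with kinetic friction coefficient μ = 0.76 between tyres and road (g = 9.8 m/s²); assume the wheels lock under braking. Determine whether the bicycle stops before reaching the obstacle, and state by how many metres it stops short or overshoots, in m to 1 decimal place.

22 km/h ÷ 3.6 = 6.1111 m/s.
a = μg = 0.76 × 9.8 = 7.448 m/s².
Reaction distance = 6.1111 × 1.23 = 7.517 m.
Braking distance = v²/(2a) = 37.346 / 14.896 = 2.507 m.
Total stopping distance = 7.517 + 2.507 = 10.024 m, vs 7 m available — it cannot stop in time and overshoots by 10.024 − 7 = 3.024 m.

No — it overshoots by 3.0 m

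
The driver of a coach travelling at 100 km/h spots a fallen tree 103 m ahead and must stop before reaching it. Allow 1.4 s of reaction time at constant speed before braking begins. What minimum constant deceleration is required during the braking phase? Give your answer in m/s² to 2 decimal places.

100 km/h ÷ 3.6 = 27.7778 m/s.
Distance covered during reaction = 27.7778 × 1.4 = 38.889 m.
Distance available for braking: 103 − 38.889 = 64.111 m.
v² = 2a·d ⇒ a = v²/(2d) = 27.7778² / (2 × 64.111) = 771.606 / 128.222 = 6.0177 m/s².

Required deceleration ≈ 6.02 m/s²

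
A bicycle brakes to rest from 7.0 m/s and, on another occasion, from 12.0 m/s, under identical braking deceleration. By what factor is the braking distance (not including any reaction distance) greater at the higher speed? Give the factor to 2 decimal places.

Braking distance d = v²/(2a), so with a fixed, d ∝ v².
Factor = (12.0/7.0)² = 1.7143² = 2.9388.

Factor ≈ 2.94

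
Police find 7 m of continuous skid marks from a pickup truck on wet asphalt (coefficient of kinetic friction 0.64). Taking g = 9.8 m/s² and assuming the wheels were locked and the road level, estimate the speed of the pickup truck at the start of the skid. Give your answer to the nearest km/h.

Initial speed ≈ 34 km/h

Deceleration a = μg = 0.64 × 9.8 = 6.272 m/s².
v = √(2a·d) = √(2 × 6.272 × 7) = √87.808 = 9.3706 m/s.
= 9.3706 × 3.6 = 33.734 km/h.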